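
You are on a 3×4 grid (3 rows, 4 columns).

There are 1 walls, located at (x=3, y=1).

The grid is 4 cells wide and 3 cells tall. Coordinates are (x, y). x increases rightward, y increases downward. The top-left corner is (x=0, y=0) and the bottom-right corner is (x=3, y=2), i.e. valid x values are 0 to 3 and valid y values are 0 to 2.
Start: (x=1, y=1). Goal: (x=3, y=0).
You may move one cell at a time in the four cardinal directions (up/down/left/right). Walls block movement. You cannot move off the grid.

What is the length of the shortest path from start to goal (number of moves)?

Answer: Shortest path length: 3

Derivation:
BFS from (x=1, y=1) until reaching (x=3, y=0):
  Distance 0: (x=1, y=1)
  Distance 1: (x=1, y=0), (x=0, y=1), (x=2, y=1), (x=1, y=2)
  Distance 2: (x=0, y=0), (x=2, y=0), (x=0, y=2), (x=2, y=2)
  Distance 3: (x=3, y=0), (x=3, y=2)  <- goal reached here
One shortest path (3 moves): (x=1, y=1) -> (x=2, y=1) -> (x=2, y=0) -> (x=3, y=0)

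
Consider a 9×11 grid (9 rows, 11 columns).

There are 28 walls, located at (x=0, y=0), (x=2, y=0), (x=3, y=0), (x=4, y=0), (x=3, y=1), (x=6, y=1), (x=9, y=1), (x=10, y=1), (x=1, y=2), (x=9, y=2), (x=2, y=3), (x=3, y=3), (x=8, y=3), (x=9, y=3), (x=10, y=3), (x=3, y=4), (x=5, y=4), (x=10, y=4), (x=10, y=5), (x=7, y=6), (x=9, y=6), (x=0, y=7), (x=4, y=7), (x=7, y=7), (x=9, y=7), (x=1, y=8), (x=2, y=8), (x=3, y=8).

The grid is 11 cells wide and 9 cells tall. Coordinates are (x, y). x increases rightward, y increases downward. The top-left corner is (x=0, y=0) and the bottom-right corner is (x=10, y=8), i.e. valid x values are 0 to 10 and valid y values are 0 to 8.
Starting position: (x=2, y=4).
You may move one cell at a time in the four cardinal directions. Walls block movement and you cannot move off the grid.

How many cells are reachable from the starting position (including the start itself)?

Answer: Reachable cells: 69

Derivation:
BFS flood-fill from (x=2, y=4):
  Distance 0: (x=2, y=4)
  Distance 1: (x=1, y=4), (x=2, y=5)
  Distance 2: (x=1, y=3), (x=0, y=4), (x=1, y=5), (x=3, y=5), (x=2, y=6)
  Distance 3: (x=0, y=3), (x=0, y=5), (x=4, y=5), (x=1, y=6), (x=3, y=6), (x=2, y=7)
  Distance 4: (x=0, y=2), (x=4, y=4), (x=5, y=5), (x=0, y=6), (x=4, y=6), (x=1, y=7), (x=3, y=7)
  Distance 5: (x=0, y=1), (x=4, y=3), (x=6, y=5), (x=5, y=6)
  Distance 6: (x=1, y=1), (x=4, y=2), (x=5, y=3), (x=6, y=4), (x=7, y=5), (x=6, y=6), (x=5, y=7)
  Distance 7: (x=1, y=0), (x=2, y=1), (x=4, y=1), (x=3, y=2), (x=5, y=2), (x=6, y=3), (x=7, y=4), (x=8, y=5), (x=6, y=7), (x=5, y=8)
  Distance 8: (x=5, y=1), (x=2, y=2), (x=6, y=2), (x=7, y=3), (x=8, y=4), (x=9, y=5), (x=8, y=6), (x=4, y=8), (x=6, y=8)
  Distance 9: (x=5, y=0), (x=7, y=2), (x=9, y=4), (x=8, y=7), (x=7, y=8)
  Distance 10: (x=6, y=0), (x=7, y=1), (x=8, y=2), (x=8, y=8)
  Distance 11: (x=7, y=0), (x=8, y=1), (x=9, y=8)
  Distance 12: (x=8, y=0), (x=10, y=8)
  Distance 13: (x=9, y=0), (x=10, y=7)
  Distance 14: (x=10, y=0), (x=10, y=6)
Total reachable: 69 (grid has 71 open cells total)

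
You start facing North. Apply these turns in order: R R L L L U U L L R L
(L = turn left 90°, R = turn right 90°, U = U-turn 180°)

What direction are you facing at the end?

Start: North
  R (right (90° clockwise)) -> East
  R (right (90° clockwise)) -> South
  L (left (90° counter-clockwise)) -> East
  L (left (90° counter-clockwise)) -> North
  L (left (90° counter-clockwise)) -> West
  U (U-turn (180°)) -> East
  U (U-turn (180°)) -> West
  L (left (90° counter-clockwise)) -> South
  L (left (90° counter-clockwise)) -> East
  R (right (90° clockwise)) -> South
  L (left (90° counter-clockwise)) -> East
Final: East

Answer: Final heading: East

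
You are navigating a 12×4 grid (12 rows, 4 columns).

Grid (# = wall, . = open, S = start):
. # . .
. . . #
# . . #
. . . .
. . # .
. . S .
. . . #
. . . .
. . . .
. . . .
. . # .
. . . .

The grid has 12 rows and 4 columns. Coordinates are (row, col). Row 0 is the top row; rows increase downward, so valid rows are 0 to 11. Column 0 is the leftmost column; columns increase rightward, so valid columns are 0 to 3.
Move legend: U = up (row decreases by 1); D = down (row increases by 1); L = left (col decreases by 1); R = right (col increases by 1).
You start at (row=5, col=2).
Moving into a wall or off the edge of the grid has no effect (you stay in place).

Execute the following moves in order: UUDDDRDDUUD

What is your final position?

Answer: Final position: (row=9, col=3)

Derivation:
Start: (row=5, col=2)
  U (up): blocked, stay at (row=5, col=2)
  U (up): blocked, stay at (row=5, col=2)
  D (down): (row=5, col=2) -> (row=6, col=2)
  D (down): (row=6, col=2) -> (row=7, col=2)
  D (down): (row=7, col=2) -> (row=8, col=2)
  R (right): (row=8, col=2) -> (row=8, col=3)
  D (down): (row=8, col=3) -> (row=9, col=3)
  D (down): (row=9, col=3) -> (row=10, col=3)
  U (up): (row=10, col=3) -> (row=9, col=3)
  U (up): (row=9, col=3) -> (row=8, col=3)
  D (down): (row=8, col=3) -> (row=9, col=3)
Final: (row=9, col=3)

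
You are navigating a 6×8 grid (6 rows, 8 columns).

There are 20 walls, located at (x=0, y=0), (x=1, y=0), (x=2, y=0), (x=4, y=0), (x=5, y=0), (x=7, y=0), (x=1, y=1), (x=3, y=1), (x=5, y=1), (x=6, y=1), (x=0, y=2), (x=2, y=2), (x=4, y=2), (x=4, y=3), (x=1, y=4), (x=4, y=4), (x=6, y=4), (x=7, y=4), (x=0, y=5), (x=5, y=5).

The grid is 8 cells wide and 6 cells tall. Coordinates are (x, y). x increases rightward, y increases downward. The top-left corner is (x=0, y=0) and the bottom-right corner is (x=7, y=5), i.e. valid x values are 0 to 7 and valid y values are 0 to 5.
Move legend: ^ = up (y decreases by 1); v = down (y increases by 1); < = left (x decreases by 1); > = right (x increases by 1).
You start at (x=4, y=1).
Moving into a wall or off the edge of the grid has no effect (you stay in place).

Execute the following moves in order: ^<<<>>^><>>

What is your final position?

Answer: Final position: (x=4, y=1)

Derivation:
Start: (x=4, y=1)
  ^ (up): blocked, stay at (x=4, y=1)
  [×3]< (left): blocked, stay at (x=4, y=1)
  > (right): blocked, stay at (x=4, y=1)
  > (right): blocked, stay at (x=4, y=1)
  ^ (up): blocked, stay at (x=4, y=1)
  > (right): blocked, stay at (x=4, y=1)
  < (left): blocked, stay at (x=4, y=1)
  > (right): blocked, stay at (x=4, y=1)
  > (right): blocked, stay at (x=4, y=1)
Final: (x=4, y=1)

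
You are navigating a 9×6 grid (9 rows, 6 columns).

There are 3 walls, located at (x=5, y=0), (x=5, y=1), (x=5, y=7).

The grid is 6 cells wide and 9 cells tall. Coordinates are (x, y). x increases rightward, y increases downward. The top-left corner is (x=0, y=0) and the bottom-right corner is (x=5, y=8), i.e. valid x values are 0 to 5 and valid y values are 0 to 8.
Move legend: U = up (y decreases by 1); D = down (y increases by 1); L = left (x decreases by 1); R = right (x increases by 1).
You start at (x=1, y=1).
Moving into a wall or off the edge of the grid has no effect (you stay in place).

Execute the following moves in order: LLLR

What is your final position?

Answer: Final position: (x=1, y=1)

Derivation:
Start: (x=1, y=1)
  L (left): (x=1, y=1) -> (x=0, y=1)
  L (left): blocked, stay at (x=0, y=1)
  L (left): blocked, stay at (x=0, y=1)
  R (right): (x=0, y=1) -> (x=1, y=1)
Final: (x=1, y=1)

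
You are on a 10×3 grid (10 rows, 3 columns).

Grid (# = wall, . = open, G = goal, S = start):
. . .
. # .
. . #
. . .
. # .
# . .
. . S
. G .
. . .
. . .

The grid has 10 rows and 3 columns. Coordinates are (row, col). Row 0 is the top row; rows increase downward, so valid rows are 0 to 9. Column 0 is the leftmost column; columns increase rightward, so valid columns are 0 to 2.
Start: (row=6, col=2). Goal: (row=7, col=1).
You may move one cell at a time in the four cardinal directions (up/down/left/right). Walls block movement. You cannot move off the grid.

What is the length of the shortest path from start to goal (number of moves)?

Answer: Shortest path length: 2

Derivation:
BFS from (row=6, col=2) until reaching (row=7, col=1):
  Distance 0: (row=6, col=2)
  Distance 1: (row=5, col=2), (row=6, col=1), (row=7, col=2)
  Distance 2: (row=4, col=2), (row=5, col=1), (row=6, col=0), (row=7, col=1), (row=8, col=2)  <- goal reached here
One shortest path (2 moves): (row=6, col=2) -> (row=6, col=1) -> (row=7, col=1)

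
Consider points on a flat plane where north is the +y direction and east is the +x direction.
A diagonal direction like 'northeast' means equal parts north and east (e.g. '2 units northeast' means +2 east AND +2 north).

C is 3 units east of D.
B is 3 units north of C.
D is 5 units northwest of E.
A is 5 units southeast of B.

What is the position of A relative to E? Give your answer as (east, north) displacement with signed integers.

Answer: A is at (east=3, north=3) relative to E.

Derivation:
Place E at the origin (east=0, north=0).
  D is 5 units northwest of E: delta (east=-5, north=+5); D at (east=-5, north=5).
  C is 3 units east of D: delta (east=+3, north=+0); C at (east=-2, north=5).
  B is 3 units north of C: delta (east=+0, north=+3); B at (east=-2, north=8).
  A is 5 units southeast of B: delta (east=+5, north=-5); A at (east=3, north=3).
Therefore A relative to E: (east=3, north=3).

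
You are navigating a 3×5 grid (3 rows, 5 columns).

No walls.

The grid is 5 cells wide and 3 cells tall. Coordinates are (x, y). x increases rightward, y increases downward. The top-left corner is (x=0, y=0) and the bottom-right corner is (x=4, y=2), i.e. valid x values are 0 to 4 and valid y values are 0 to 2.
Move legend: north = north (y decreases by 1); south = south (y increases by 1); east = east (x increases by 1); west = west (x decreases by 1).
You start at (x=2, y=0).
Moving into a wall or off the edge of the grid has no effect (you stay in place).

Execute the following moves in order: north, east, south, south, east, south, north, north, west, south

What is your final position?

Start: (x=2, y=0)
  north (north): blocked, stay at (x=2, y=0)
  east (east): (x=2, y=0) -> (x=3, y=0)
  south (south): (x=3, y=0) -> (x=3, y=1)
  south (south): (x=3, y=1) -> (x=3, y=2)
  east (east): (x=3, y=2) -> (x=4, y=2)
  south (south): blocked, stay at (x=4, y=2)
  north (north): (x=4, y=2) -> (x=4, y=1)
  north (north): (x=4, y=1) -> (x=4, y=0)
  west (west): (x=4, y=0) -> (x=3, y=0)
  south (south): (x=3, y=0) -> (x=3, y=1)
Final: (x=3, y=1)

Answer: Final position: (x=3, y=1)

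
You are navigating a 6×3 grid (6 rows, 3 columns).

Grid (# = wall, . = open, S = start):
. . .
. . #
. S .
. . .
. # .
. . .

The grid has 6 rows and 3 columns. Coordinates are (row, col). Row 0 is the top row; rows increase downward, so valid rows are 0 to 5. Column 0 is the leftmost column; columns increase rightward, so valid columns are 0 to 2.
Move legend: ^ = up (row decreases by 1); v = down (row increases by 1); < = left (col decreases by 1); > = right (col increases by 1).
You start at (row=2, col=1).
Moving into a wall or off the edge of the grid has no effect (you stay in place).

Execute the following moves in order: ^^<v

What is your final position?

Start: (row=2, col=1)
  ^ (up): (row=2, col=1) -> (row=1, col=1)
  ^ (up): (row=1, col=1) -> (row=0, col=1)
  < (left): (row=0, col=1) -> (row=0, col=0)
  v (down): (row=0, col=0) -> (row=1, col=0)
Final: (row=1, col=0)

Answer: Final position: (row=1, col=0)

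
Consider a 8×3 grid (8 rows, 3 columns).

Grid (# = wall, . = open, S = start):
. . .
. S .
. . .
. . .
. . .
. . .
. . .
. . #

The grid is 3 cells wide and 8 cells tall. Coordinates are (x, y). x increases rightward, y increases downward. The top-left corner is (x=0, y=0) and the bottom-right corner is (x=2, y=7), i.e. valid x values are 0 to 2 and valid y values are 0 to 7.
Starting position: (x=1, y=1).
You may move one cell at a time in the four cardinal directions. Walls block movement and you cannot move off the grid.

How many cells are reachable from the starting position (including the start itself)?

Answer: Reachable cells: 23

Derivation:
BFS flood-fill from (x=1, y=1):
  Distance 0: (x=1, y=1)
  Distance 1: (x=1, y=0), (x=0, y=1), (x=2, y=1), (x=1, y=2)
  Distance 2: (x=0, y=0), (x=2, y=0), (x=0, y=2), (x=2, y=2), (x=1, y=3)
  Distance 3: (x=0, y=3), (x=2, y=3), (x=1, y=4)
  Distance 4: (x=0, y=4), (x=2, y=4), (x=1, y=5)
  Distance 5: (x=0, y=5), (x=2, y=5), (x=1, y=6)
  Distance 6: (x=0, y=6), (x=2, y=6), (x=1, y=7)
  Distance 7: (x=0, y=7)
Total reachable: 23 (grid has 23 open cells total)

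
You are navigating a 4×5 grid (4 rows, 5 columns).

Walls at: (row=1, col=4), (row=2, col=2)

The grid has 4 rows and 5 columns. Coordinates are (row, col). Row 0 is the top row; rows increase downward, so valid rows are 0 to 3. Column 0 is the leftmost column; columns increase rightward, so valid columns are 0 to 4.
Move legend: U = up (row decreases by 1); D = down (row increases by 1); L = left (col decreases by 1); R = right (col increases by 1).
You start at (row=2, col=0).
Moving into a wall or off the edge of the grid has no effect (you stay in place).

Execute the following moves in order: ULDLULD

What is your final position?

Answer: Final position: (row=2, col=0)

Derivation:
Start: (row=2, col=0)
  U (up): (row=2, col=0) -> (row=1, col=0)
  L (left): blocked, stay at (row=1, col=0)
  D (down): (row=1, col=0) -> (row=2, col=0)
  L (left): blocked, stay at (row=2, col=0)
  U (up): (row=2, col=0) -> (row=1, col=0)
  L (left): blocked, stay at (row=1, col=0)
  D (down): (row=1, col=0) -> (row=2, col=0)
Final: (row=2, col=0)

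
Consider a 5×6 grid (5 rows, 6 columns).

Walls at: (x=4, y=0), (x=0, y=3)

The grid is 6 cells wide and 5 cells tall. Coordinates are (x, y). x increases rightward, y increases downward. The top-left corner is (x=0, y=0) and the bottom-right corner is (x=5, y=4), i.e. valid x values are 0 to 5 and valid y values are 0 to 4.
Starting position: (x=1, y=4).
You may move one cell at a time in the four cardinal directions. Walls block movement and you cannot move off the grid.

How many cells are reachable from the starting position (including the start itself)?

Answer: Reachable cells: 28

Derivation:
BFS flood-fill from (x=1, y=4):
  Distance 0: (x=1, y=4)
  Distance 1: (x=1, y=3), (x=0, y=4), (x=2, y=4)
  Distance 2: (x=1, y=2), (x=2, y=3), (x=3, y=4)
  Distance 3: (x=1, y=1), (x=0, y=2), (x=2, y=2), (x=3, y=3), (x=4, y=4)
  Distance 4: (x=1, y=0), (x=0, y=1), (x=2, y=1), (x=3, y=2), (x=4, y=3), (x=5, y=4)
  Distance 5: (x=0, y=0), (x=2, y=0), (x=3, y=1), (x=4, y=2), (x=5, y=3)
  Distance 6: (x=3, y=0), (x=4, y=1), (x=5, y=2)
  Distance 7: (x=5, y=1)
  Distance 8: (x=5, y=0)
Total reachable: 28 (grid has 28 open cells total)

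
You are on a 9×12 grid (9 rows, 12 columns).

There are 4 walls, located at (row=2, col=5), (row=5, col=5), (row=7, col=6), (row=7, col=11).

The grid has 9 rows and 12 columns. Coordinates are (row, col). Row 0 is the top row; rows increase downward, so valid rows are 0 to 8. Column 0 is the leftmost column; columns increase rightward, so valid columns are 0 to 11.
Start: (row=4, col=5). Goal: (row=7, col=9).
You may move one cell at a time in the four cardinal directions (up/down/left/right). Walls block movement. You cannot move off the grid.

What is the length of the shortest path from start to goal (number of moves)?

BFS from (row=4, col=5) until reaching (row=7, col=9):
  Distance 0: (row=4, col=5)
  Distance 1: (row=3, col=5), (row=4, col=4), (row=4, col=6)
  Distance 2: (row=3, col=4), (row=3, col=6), (row=4, col=3), (row=4, col=7), (row=5, col=4), (row=5, col=6)
  Distance 3: (row=2, col=4), (row=2, col=6), (row=3, col=3), (row=3, col=7), (row=4, col=2), (row=4, col=8), (row=5, col=3), (row=5, col=7), (row=6, col=4), (row=6, col=6)
  Distance 4: (row=1, col=4), (row=1, col=6), (row=2, col=3), (row=2, col=7), (row=3, col=2), (row=3, col=8), (row=4, col=1), (row=4, col=9), (row=5, col=2), (row=5, col=8), (row=6, col=3), (row=6, col=5), (row=6, col=7), (row=7, col=4)
  Distance 5: (row=0, col=4), (row=0, col=6), (row=1, col=3), (row=1, col=5), (row=1, col=7), (row=2, col=2), (row=2, col=8), (row=3, col=1), (row=3, col=9), (row=4, col=0), (row=4, col=10), (row=5, col=1), (row=5, col=9), (row=6, col=2), (row=6, col=8), (row=7, col=3), (row=7, col=5), (row=7, col=7), (row=8, col=4)
  Distance 6: (row=0, col=3), (row=0, col=5), (row=0, col=7), (row=1, col=2), (row=1, col=8), (row=2, col=1), (row=2, col=9), (row=3, col=0), (row=3, col=10), (row=4, col=11), (row=5, col=0), (row=5, col=10), (row=6, col=1), (row=6, col=9), (row=7, col=2), (row=7, col=8), (row=8, col=3), (row=8, col=5), (row=8, col=7)
  Distance 7: (row=0, col=2), (row=0, col=8), (row=1, col=1), (row=1, col=9), (row=2, col=0), (row=2, col=10), (row=3, col=11), (row=5, col=11), (row=6, col=0), (row=6, col=10), (row=7, col=1), (row=7, col=9), (row=8, col=2), (row=8, col=6), (row=8, col=8)  <- goal reached here
One shortest path (7 moves): (row=4, col=5) -> (row=4, col=6) -> (row=4, col=7) -> (row=4, col=8) -> (row=4, col=9) -> (row=5, col=9) -> (row=6, col=9) -> (row=7, col=9)

Answer: Shortest path length: 7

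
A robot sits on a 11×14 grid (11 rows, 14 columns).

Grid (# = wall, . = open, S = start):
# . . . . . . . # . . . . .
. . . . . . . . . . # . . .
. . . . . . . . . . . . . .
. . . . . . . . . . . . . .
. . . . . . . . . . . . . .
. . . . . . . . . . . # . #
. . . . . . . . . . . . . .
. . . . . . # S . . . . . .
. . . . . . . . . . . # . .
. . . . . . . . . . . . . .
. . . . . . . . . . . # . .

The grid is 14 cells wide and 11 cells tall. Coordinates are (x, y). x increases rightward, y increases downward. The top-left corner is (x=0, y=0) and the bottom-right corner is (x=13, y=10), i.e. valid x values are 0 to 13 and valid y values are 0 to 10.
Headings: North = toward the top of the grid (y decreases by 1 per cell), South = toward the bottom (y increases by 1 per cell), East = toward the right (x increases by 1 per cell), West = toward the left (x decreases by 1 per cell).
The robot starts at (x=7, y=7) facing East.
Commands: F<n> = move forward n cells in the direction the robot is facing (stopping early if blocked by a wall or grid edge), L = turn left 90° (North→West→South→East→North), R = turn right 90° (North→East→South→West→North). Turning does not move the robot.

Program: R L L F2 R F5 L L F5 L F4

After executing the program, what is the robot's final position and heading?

Start: (x=7, y=7), facing East
  R: turn right, now facing South
  L: turn left, now facing East
  L: turn left, now facing North
  F2: move forward 2, now at (x=7, y=5)
  R: turn right, now facing East
  F5: move forward 3/5 (blocked), now at (x=10, y=5)
  L: turn left, now facing North
  L: turn left, now facing West
  F5: move forward 5, now at (x=5, y=5)
  L: turn left, now facing South
  F4: move forward 4, now at (x=5, y=9)
Final: (x=5, y=9), facing South

Answer: Final position: (x=5, y=9), facing South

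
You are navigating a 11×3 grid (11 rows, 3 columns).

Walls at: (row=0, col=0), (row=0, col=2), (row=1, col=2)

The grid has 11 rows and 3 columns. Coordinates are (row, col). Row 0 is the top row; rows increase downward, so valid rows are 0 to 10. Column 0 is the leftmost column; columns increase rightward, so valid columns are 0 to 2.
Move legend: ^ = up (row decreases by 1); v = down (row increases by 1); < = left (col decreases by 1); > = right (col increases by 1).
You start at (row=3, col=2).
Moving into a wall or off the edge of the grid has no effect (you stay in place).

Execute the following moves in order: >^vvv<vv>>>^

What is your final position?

Answer: Final position: (row=6, col=2)

Derivation:
Start: (row=3, col=2)
  > (right): blocked, stay at (row=3, col=2)
  ^ (up): (row=3, col=2) -> (row=2, col=2)
  v (down): (row=2, col=2) -> (row=3, col=2)
  v (down): (row=3, col=2) -> (row=4, col=2)
  v (down): (row=4, col=2) -> (row=5, col=2)
  < (left): (row=5, col=2) -> (row=5, col=1)
  v (down): (row=5, col=1) -> (row=6, col=1)
  v (down): (row=6, col=1) -> (row=7, col=1)
  > (right): (row=7, col=1) -> (row=7, col=2)
  > (right): blocked, stay at (row=7, col=2)
  > (right): blocked, stay at (row=7, col=2)
  ^ (up): (row=7, col=2) -> (row=6, col=2)
Final: (row=6, col=2)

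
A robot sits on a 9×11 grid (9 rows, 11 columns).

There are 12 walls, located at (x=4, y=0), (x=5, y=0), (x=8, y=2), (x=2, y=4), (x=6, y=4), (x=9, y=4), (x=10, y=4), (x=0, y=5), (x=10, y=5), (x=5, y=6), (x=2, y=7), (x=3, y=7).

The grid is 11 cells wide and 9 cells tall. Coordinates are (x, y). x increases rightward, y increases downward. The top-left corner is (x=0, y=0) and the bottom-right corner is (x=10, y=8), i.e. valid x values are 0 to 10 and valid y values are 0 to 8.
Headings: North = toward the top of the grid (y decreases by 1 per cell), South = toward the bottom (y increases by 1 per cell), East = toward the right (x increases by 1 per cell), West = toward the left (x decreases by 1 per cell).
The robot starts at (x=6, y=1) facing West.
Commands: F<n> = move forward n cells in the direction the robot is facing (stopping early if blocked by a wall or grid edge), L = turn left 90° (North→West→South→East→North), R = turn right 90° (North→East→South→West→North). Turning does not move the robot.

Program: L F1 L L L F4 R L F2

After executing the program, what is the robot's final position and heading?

Answer: Final position: (x=0, y=2), facing West

Derivation:
Start: (x=6, y=1), facing West
  L: turn left, now facing South
  F1: move forward 1, now at (x=6, y=2)
  L: turn left, now facing East
  L: turn left, now facing North
  L: turn left, now facing West
  F4: move forward 4, now at (x=2, y=2)
  R: turn right, now facing North
  L: turn left, now facing West
  F2: move forward 2, now at (x=0, y=2)
Final: (x=0, y=2), facing West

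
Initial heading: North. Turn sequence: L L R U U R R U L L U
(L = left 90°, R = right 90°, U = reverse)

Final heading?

Answer: Final heading: West

Derivation:
Start: North
  L (left (90° counter-clockwise)) -> West
  L (left (90° counter-clockwise)) -> South
  R (right (90° clockwise)) -> West
  U (U-turn (180°)) -> East
  U (U-turn (180°)) -> West
  R (right (90° clockwise)) -> North
  R (right (90° clockwise)) -> East
  U (U-turn (180°)) -> West
  L (left (90° counter-clockwise)) -> South
  L (left (90° counter-clockwise)) -> East
  U (U-turn (180°)) -> West
Final: West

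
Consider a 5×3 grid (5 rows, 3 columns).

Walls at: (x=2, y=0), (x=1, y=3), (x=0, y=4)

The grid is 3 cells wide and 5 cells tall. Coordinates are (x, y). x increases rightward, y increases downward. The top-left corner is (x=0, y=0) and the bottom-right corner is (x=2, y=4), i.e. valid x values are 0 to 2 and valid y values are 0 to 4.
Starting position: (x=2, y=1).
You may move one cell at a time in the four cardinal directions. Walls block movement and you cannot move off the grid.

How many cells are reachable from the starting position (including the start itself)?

Answer: Reachable cells: 12

Derivation:
BFS flood-fill from (x=2, y=1):
  Distance 0: (x=2, y=1)
  Distance 1: (x=1, y=1), (x=2, y=2)
  Distance 2: (x=1, y=0), (x=0, y=1), (x=1, y=2), (x=2, y=3)
  Distance 3: (x=0, y=0), (x=0, y=2), (x=2, y=4)
  Distance 4: (x=0, y=3), (x=1, y=4)
Total reachable: 12 (grid has 12 open cells total)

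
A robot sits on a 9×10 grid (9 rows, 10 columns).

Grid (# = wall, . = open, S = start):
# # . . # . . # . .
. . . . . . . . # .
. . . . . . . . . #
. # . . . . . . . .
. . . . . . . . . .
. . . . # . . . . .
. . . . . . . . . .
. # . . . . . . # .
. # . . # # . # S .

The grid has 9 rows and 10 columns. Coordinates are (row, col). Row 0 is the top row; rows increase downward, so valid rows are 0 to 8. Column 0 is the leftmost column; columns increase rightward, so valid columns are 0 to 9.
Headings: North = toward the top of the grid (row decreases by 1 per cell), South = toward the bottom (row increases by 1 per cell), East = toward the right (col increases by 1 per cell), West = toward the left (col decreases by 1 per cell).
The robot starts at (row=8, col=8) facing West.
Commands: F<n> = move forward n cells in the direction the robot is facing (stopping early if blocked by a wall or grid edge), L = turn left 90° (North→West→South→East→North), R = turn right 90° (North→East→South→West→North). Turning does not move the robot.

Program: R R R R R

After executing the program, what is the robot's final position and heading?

Start: (row=8, col=8), facing West
  R: turn right, now facing North
  R: turn right, now facing East
  R: turn right, now facing South
  R: turn right, now facing West
  R: turn right, now facing North
Final: (row=8, col=8), facing North

Answer: Final position: (row=8, col=8), facing North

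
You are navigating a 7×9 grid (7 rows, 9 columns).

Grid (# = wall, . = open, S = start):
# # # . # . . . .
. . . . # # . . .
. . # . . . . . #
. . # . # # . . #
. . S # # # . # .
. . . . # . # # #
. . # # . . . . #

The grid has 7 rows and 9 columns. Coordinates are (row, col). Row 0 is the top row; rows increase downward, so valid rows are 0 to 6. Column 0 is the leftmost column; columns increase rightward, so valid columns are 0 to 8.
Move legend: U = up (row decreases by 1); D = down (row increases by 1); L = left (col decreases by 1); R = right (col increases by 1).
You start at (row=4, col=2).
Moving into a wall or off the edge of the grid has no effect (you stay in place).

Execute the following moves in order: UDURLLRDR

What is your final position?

Answer: Final position: (row=5, col=2)

Derivation:
Start: (row=4, col=2)
  U (up): blocked, stay at (row=4, col=2)
  D (down): (row=4, col=2) -> (row=5, col=2)
  U (up): (row=5, col=2) -> (row=4, col=2)
  R (right): blocked, stay at (row=4, col=2)
  L (left): (row=4, col=2) -> (row=4, col=1)
  L (left): (row=4, col=1) -> (row=4, col=0)
  R (right): (row=4, col=0) -> (row=4, col=1)
  D (down): (row=4, col=1) -> (row=5, col=1)
  R (right): (row=5, col=1) -> (row=5, col=2)
Final: (row=5, col=2)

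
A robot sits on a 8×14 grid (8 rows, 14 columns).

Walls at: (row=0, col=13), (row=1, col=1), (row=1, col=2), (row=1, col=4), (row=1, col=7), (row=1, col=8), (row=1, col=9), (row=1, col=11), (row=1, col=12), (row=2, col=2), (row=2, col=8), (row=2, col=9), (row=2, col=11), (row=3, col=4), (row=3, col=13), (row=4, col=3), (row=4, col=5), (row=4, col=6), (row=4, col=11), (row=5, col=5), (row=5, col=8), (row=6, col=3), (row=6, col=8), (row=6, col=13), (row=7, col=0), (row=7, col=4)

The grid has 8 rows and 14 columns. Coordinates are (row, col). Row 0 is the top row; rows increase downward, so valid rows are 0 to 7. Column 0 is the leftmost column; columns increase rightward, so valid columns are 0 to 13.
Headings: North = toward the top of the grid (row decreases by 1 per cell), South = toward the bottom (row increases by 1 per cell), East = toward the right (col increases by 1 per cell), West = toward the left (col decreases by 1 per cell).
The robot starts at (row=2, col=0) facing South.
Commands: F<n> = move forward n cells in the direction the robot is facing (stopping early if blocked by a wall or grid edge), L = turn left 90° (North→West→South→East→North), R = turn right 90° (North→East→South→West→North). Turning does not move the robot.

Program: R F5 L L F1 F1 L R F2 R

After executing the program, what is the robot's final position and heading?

Answer: Final position: (row=2, col=1), facing South

Derivation:
Start: (row=2, col=0), facing South
  R: turn right, now facing West
  F5: move forward 0/5 (blocked), now at (row=2, col=0)
  L: turn left, now facing South
  L: turn left, now facing East
  F1: move forward 1, now at (row=2, col=1)
  F1: move forward 0/1 (blocked), now at (row=2, col=1)
  L: turn left, now facing North
  R: turn right, now facing East
  F2: move forward 0/2 (blocked), now at (row=2, col=1)
  R: turn right, now facing South
Final: (row=2, col=1), facing South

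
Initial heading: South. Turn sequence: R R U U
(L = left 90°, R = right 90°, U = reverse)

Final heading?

Start: South
  R (right (90° clockwise)) -> West
  R (right (90° clockwise)) -> North
  U (U-turn (180°)) -> South
  U (U-turn (180°)) -> North
Final: North

Answer: Final heading: North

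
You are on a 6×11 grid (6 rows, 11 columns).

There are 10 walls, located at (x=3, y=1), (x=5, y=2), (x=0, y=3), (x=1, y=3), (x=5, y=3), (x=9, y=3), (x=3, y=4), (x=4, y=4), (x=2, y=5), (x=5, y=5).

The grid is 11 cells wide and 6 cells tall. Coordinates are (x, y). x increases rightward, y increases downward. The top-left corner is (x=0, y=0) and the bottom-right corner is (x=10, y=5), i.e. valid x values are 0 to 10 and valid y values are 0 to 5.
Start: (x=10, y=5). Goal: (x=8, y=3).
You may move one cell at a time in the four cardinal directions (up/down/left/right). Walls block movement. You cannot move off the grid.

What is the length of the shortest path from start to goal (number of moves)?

BFS from (x=10, y=5) until reaching (x=8, y=3):
  Distance 0: (x=10, y=5)
  Distance 1: (x=10, y=4), (x=9, y=5)
  Distance 2: (x=10, y=3), (x=9, y=4), (x=8, y=5)
  Distance 3: (x=10, y=2), (x=8, y=4), (x=7, y=5)
  Distance 4: (x=10, y=1), (x=9, y=2), (x=8, y=3), (x=7, y=4), (x=6, y=5)  <- goal reached here
One shortest path (4 moves): (x=10, y=5) -> (x=9, y=5) -> (x=8, y=5) -> (x=8, y=4) -> (x=8, y=3)

Answer: Shortest path length: 4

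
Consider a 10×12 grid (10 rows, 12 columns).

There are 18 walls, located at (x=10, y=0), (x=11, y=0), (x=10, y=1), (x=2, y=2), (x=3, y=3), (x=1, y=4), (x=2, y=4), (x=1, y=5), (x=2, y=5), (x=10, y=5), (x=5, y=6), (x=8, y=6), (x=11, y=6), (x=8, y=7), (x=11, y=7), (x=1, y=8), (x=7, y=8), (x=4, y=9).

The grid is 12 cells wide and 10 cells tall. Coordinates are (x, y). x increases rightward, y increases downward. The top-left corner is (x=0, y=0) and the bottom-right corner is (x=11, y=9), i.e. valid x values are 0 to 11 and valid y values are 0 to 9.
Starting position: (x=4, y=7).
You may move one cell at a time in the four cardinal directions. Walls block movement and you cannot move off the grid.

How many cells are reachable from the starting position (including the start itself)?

BFS flood-fill from (x=4, y=7):
  Distance 0: (x=4, y=7)
  Distance 1: (x=4, y=6), (x=3, y=7), (x=5, y=7), (x=4, y=8)
  Distance 2: (x=4, y=5), (x=3, y=6), (x=2, y=7), (x=6, y=7), (x=3, y=8), (x=5, y=8)
  Distance 3: (x=4, y=4), (x=3, y=5), (x=5, y=5), (x=2, y=6), (x=6, y=6), (x=1, y=7), (x=7, y=7), (x=2, y=8), (x=6, y=8), (x=3, y=9), (x=5, y=9)
  Distance 4: (x=4, y=3), (x=3, y=4), (x=5, y=4), (x=6, y=5), (x=1, y=6), (x=7, y=6), (x=0, y=7), (x=2, y=9), (x=6, y=9)
  Distance 5: (x=4, y=2), (x=5, y=3), (x=6, y=4), (x=7, y=5), (x=0, y=6), (x=0, y=8), (x=1, y=9), (x=7, y=9)
  Distance 6: (x=4, y=1), (x=3, y=2), (x=5, y=2), (x=6, y=3), (x=7, y=4), (x=0, y=5), (x=8, y=5), (x=0, y=9), (x=8, y=9)
  Distance 7: (x=4, y=0), (x=3, y=1), (x=5, y=1), (x=6, y=2), (x=7, y=3), (x=0, y=4), (x=8, y=4), (x=9, y=5), (x=8, y=8), (x=9, y=9)
  Distance 8: (x=3, y=0), (x=5, y=0), (x=2, y=1), (x=6, y=1), (x=7, y=2), (x=0, y=3), (x=8, y=3), (x=9, y=4), (x=9, y=6), (x=9, y=8), (x=10, y=9)
  Distance 9: (x=2, y=0), (x=6, y=0), (x=1, y=1), (x=7, y=1), (x=0, y=2), (x=8, y=2), (x=1, y=3), (x=9, y=3), (x=10, y=4), (x=10, y=6), (x=9, y=7), (x=10, y=8), (x=11, y=9)
  Distance 10: (x=1, y=0), (x=7, y=0), (x=0, y=1), (x=8, y=1), (x=1, y=2), (x=9, y=2), (x=2, y=3), (x=10, y=3), (x=11, y=4), (x=10, y=7), (x=11, y=8)
  Distance 11: (x=0, y=0), (x=8, y=0), (x=9, y=1), (x=10, y=2), (x=11, y=3), (x=11, y=5)
  Distance 12: (x=9, y=0), (x=11, y=2)
  Distance 13: (x=11, y=1)
Total reachable: 102 (grid has 102 open cells total)

Answer: Reachable cells: 102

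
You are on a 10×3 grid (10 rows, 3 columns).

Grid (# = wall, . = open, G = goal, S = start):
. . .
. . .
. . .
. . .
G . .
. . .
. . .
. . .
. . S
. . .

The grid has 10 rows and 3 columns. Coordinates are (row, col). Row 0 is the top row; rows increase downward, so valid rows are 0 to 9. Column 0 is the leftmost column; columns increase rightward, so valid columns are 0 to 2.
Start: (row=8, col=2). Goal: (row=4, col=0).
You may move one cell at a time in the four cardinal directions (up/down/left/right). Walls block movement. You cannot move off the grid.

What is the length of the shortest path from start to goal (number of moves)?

Answer: Shortest path length: 6

Derivation:
BFS from (row=8, col=2) until reaching (row=4, col=0):
  Distance 0: (row=8, col=2)
  Distance 1: (row=7, col=2), (row=8, col=1), (row=9, col=2)
  Distance 2: (row=6, col=2), (row=7, col=1), (row=8, col=0), (row=9, col=1)
  Distance 3: (row=5, col=2), (row=6, col=1), (row=7, col=0), (row=9, col=0)
  Distance 4: (row=4, col=2), (row=5, col=1), (row=6, col=0)
  Distance 5: (row=3, col=2), (row=4, col=1), (row=5, col=0)
  Distance 6: (row=2, col=2), (row=3, col=1), (row=4, col=0)  <- goal reached here
One shortest path (6 moves): (row=8, col=2) -> (row=8, col=1) -> (row=8, col=0) -> (row=7, col=0) -> (row=6, col=0) -> (row=5, col=0) -> (row=4, col=0)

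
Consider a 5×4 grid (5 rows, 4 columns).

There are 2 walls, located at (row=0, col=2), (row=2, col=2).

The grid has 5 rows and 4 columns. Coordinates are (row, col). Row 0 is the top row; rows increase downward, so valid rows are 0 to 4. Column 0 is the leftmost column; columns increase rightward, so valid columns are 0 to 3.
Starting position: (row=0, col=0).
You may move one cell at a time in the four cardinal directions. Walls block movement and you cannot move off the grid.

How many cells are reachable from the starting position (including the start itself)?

BFS flood-fill from (row=0, col=0):
  Distance 0: (row=0, col=0)
  Distance 1: (row=0, col=1), (row=1, col=0)
  Distance 2: (row=1, col=1), (row=2, col=0)
  Distance 3: (row=1, col=2), (row=2, col=1), (row=3, col=0)
  Distance 4: (row=1, col=3), (row=3, col=1), (row=4, col=0)
  Distance 5: (row=0, col=3), (row=2, col=3), (row=3, col=2), (row=4, col=1)
  Distance 6: (row=3, col=3), (row=4, col=2)
  Distance 7: (row=4, col=3)
Total reachable: 18 (grid has 18 open cells total)

Answer: Reachable cells: 18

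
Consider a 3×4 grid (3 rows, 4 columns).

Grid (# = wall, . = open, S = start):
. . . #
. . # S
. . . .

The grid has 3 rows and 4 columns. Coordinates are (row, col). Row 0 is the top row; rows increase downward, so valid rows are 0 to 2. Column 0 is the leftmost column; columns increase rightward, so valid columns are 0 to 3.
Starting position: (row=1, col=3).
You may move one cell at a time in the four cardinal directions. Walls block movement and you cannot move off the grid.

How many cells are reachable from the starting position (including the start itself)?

BFS flood-fill from (row=1, col=3):
  Distance 0: (row=1, col=3)
  Distance 1: (row=2, col=3)
  Distance 2: (row=2, col=2)
  Distance 3: (row=2, col=1)
  Distance 4: (row=1, col=1), (row=2, col=0)
  Distance 5: (row=0, col=1), (row=1, col=0)
  Distance 6: (row=0, col=0), (row=0, col=2)
Total reachable: 10 (grid has 10 open cells total)

Answer: Reachable cells: 10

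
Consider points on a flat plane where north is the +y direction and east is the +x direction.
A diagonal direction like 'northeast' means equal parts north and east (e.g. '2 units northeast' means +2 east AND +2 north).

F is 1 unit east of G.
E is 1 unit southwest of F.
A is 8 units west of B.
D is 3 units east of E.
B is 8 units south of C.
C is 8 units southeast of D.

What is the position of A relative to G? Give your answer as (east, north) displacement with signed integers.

Place G at the origin (east=0, north=0).
  F is 1 unit east of G: delta (east=+1, north=+0); F at (east=1, north=0).
  E is 1 unit southwest of F: delta (east=-1, north=-1); E at (east=0, north=-1).
  D is 3 units east of E: delta (east=+3, north=+0); D at (east=3, north=-1).
  C is 8 units southeast of D: delta (east=+8, north=-8); C at (east=11, north=-9).
  B is 8 units south of C: delta (east=+0, north=-8); B at (east=11, north=-17).
  A is 8 units west of B: delta (east=-8, north=+0); A at (east=3, north=-17).
Therefore A relative to G: (east=3, north=-17).

Answer: A is at (east=3, north=-17) relative to G.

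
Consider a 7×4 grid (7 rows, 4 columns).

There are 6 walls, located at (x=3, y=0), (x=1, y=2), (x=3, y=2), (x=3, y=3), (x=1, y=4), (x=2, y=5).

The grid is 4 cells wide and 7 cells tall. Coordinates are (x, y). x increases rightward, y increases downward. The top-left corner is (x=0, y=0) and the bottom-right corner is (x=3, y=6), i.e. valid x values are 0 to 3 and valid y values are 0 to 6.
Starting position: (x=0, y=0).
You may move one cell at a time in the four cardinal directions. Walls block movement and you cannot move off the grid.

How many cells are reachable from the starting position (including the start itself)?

Answer: Reachable cells: 22

Derivation:
BFS flood-fill from (x=0, y=0):
  Distance 0: (x=0, y=0)
  Distance 1: (x=1, y=0), (x=0, y=1)
  Distance 2: (x=2, y=0), (x=1, y=1), (x=0, y=2)
  Distance 3: (x=2, y=1), (x=0, y=3)
  Distance 4: (x=3, y=1), (x=2, y=2), (x=1, y=3), (x=0, y=4)
  Distance 5: (x=2, y=3), (x=0, y=5)
  Distance 6: (x=2, y=4), (x=1, y=5), (x=0, y=6)
  Distance 7: (x=3, y=4), (x=1, y=6)
  Distance 8: (x=3, y=5), (x=2, y=6)
  Distance 9: (x=3, y=6)
Total reachable: 22 (grid has 22 open cells total)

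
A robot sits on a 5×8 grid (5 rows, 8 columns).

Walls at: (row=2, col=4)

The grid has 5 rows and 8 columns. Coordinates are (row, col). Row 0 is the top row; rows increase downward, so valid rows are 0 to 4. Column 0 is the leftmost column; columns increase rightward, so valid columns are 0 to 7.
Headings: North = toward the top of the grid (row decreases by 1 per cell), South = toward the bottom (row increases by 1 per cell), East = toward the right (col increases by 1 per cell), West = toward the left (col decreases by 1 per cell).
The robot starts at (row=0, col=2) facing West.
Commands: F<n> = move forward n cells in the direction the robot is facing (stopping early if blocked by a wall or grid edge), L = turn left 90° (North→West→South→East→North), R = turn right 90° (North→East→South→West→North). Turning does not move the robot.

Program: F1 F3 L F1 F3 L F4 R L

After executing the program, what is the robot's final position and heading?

Answer: Final position: (row=4, col=4), facing East

Derivation:
Start: (row=0, col=2), facing West
  F1: move forward 1, now at (row=0, col=1)
  F3: move forward 1/3 (blocked), now at (row=0, col=0)
  L: turn left, now facing South
  F1: move forward 1, now at (row=1, col=0)
  F3: move forward 3, now at (row=4, col=0)
  L: turn left, now facing East
  F4: move forward 4, now at (row=4, col=4)
  R: turn right, now facing South
  L: turn left, now facing East
Final: (row=4, col=4), facing East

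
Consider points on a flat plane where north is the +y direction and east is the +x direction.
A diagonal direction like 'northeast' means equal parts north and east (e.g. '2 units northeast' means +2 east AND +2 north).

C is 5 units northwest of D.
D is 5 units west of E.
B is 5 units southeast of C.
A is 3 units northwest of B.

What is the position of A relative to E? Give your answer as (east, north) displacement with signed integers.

Answer: A is at (east=-8, north=3) relative to E.

Derivation:
Place E at the origin (east=0, north=0).
  D is 5 units west of E: delta (east=-5, north=+0); D at (east=-5, north=0).
  C is 5 units northwest of D: delta (east=-5, north=+5); C at (east=-10, north=5).
  B is 5 units southeast of C: delta (east=+5, north=-5); B at (east=-5, north=0).
  A is 3 units northwest of B: delta (east=-3, north=+3); A at (east=-8, north=3).
Therefore A relative to E: (east=-8, north=3).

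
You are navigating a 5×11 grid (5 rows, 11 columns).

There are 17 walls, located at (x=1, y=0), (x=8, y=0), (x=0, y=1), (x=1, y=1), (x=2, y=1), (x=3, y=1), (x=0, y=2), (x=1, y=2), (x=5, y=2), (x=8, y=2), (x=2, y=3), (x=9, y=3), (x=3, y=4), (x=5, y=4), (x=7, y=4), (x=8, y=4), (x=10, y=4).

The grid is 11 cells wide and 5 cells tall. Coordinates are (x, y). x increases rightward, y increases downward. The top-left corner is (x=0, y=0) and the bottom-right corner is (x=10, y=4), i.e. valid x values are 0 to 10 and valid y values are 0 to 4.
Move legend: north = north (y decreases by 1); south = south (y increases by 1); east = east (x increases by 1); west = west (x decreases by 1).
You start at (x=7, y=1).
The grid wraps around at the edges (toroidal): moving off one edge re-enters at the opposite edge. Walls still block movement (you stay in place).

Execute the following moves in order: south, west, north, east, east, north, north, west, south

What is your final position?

Start: (x=7, y=1)
  south (south): (x=7, y=1) -> (x=7, y=2)
  west (west): (x=7, y=2) -> (x=6, y=2)
  north (north): (x=6, y=2) -> (x=6, y=1)
  east (east): (x=6, y=1) -> (x=7, y=1)
  east (east): (x=7, y=1) -> (x=8, y=1)
  north (north): blocked, stay at (x=8, y=1)
  north (north): blocked, stay at (x=8, y=1)
  west (west): (x=8, y=1) -> (x=7, y=1)
  south (south): (x=7, y=1) -> (x=7, y=2)
Final: (x=7, y=2)

Answer: Final position: (x=7, y=2)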